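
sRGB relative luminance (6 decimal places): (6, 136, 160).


Linearize each channel (sRGB transfer function): c = v/255; c_lin = c/12.92 if c ≤ 0.04045, else ((c+0.055)/1.055)^2.4
  R: 6/255 ≈ 0.023529 ≤ 0.04045 → 0.023529/12.92 ≈ 0.001821
  G: 136/255 ≈ 0.533333 > 0.04045 → ((0.533333+0.055)/1.055)^2.4 ≈ 0.246201
  B: 160/255 ≈ 0.627451 > 0.04045 → ((0.627451+0.055)/1.055)^2.4 ≈ 0.351533
R_lin = 0.001821, G_lin = 0.246201, B_lin = 0.351533
L = 0.2126×R + 0.7152×G + 0.0722×B
L = 0.2126×0.001821 + 0.7152×0.246201 + 0.0722×0.351533
L ≈ 0.201851


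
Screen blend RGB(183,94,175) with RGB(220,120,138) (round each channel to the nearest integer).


Screen: C = 255 - (255-A)×(255-B)/255, rounded to nearest integer
R: 255 - (255-183)×(255-220)/255 = 255 - 2520/255 ≈ 255 - 9.882 = 245.118 → 245
G: 255 - (255-94)×(255-120)/255 = 255 - 21735/255 ≈ 255 - 85.235 = 169.765 → 170
B: 255 - (255-175)×(255-138)/255 = 255 - 9360/255 ≈ 255 - 36.706 = 218.294 → 218
= RGB(245, 170, 218)


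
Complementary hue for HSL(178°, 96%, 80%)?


Complement = opposite side of color wheel = hue + 180°
H' = (178 + 180) mod 360 = 358°
S and L unchanged.
= HSL(358°, 96%, 80%)


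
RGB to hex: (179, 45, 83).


R = 179 → B3 (hex)
G = 45 → 2D (hex)
B = 83 → 53 (hex)
Hex = #B32D53


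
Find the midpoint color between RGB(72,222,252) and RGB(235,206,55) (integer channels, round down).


Midpoint: each channel = ⌊(C₁+C₂)/2⌋
R: ⌊(72+235)/2⌋ = 153
G: ⌊(222+206)/2⌋ = 214
B: ⌊(252+55)/2⌋ = 153
= RGB(153, 214, 153)


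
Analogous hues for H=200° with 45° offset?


Base hue: 200°
Left analog: (200 - 45) mod 360 = 155°
Right analog: (200 + 45) mod 360 = 245°
Analogous hues = 155° and 245°


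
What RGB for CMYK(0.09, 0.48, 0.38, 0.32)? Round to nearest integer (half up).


R = 255 × (1-C) × (1-K) = 255 × 0.91 × 0.68 = 157.794 → 158
G = 255 × (1-M) × (1-K) = 255 × 0.52 × 0.68 = 90.168 → 90
B = 255 × (1-Y) × (1-K) = 255 × 0.62 × 0.68 = 107.508 → 108
= RGB(158, 90, 108)


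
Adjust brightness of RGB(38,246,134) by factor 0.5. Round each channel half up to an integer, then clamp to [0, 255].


Multiply each channel by 0.5, round half up, clamp to [0, 255]
R: 38×0.5 = 19
G: 246×0.5 = 123
B: 134×0.5 = 67
= RGB(19, 123, 67)


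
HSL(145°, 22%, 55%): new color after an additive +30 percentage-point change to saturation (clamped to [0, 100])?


Original S = 22%
Adjustment = +30 percentage points
New S = 22 + (30) = 52
Clamp to [0, 100] → 52
= HSL(145°, 52%, 55%)


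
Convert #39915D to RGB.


39 → 57 (R)
91 → 145 (G)
5D → 93 (B)
= RGB(57, 145, 93)


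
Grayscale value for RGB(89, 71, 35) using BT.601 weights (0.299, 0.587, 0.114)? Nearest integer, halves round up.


Gray = 0.299×R + 0.587×G + 0.114×B
Gray = 0.299×89 + 0.587×71 + 0.114×35
Gray = 26.611 + 41.677 + 3.990
Gray = 72.278 → round half up → 72
Gray = 72


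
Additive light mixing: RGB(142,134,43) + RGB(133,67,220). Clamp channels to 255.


Additive: each channel = min(255, C₁+C₂)
R: 142+133 = 275 → 255
G: 134+67 = 201 → 201
B: 43+220 = 263 → 255
= RGB(255, 201, 255)


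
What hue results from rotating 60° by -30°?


New hue = (H + rotation) mod 360
New hue = (60 -30) mod 360
= 30 mod 360
= 30°


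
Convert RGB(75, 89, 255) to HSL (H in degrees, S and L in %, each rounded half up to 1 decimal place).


Normalize: R'=75/255≈0.2941, G'=89/255≈0.3490, B'=255/255≈1.0000
Max=255/255, Min=75/255, Δ=Max-Min=180/255
L = (Max+Min)/2 = (255+75)/510 = 330/510 = 0.64705… → L = 64.7%
L > 0.5 → S = Δ/(2-Max-Min) = 180/(510-255-75) = 180/180 = 1 → S = 100.0%
(the 1/255 factors cancel in S and H, so raw channel differences can be used)
Max is B' → H = 60 × ((R-G)/Δ + 4) = 60 × ((75-89)/180 + 4)
  -14/180 + 4 = -0.0777… + 4 = 3.9222…
  H = 60 × 3.9222… = 235.333…° → H = 235.3°
= HSL(235.3°, 100.0%, 64.7%)


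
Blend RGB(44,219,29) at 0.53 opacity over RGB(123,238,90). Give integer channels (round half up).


C = α×F + (1-α)×B, with 1-α = 0.47
R: 0.53×44 + 0.47×123 = 23.32 + 57.81 = 81.13 → 81
G: 0.53×219 + 0.47×238 = 116.07 + 111.86 = 227.93 → 228
B: 0.53×29 + 0.47×90 = 15.37 + 42.30 = 57.67 → 58
= RGB(81, 228, 58)


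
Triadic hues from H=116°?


Triadic: equally spaced at 120° intervals
H1 = 116°
H2 = (116 + 120) mod 360 = 236°
H3 = (116 + 240) mod 360 = 356°
Triadic = 116°, 236°, 356°


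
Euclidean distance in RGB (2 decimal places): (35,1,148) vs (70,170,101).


d = √[(R₁-R₂)² + (G₁-G₂)² + (B₁-B₂)²]
d = √[(35-70)² + (1-170)² + (148-101)²]
d = √[1225 + 28561 + 2209]
d = √31995
d ≈ 178.87


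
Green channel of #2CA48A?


Color: #2CA48A
R = 2C = 44
G = A4 = 164
B = 8A = 138
Green = 164


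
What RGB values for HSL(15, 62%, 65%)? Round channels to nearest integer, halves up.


H=15°, S=0.62, L=0.65
C = (1-|2L-1|)×S = (1-|0.30|)×0.62 = 0.434
H' = H/60 = 15/60 ≈ 0.2500; X = C×(1-|H' mod 2 - 1|) = 0.1085
m = L - C/2 = 0.65 - 0.217 = 0.433
Sector ⌊H'⌋ = 0 → (R',G',B') = (0.434, 0.1085, 0.0)
RGB = ((R'+m)×255, (G'+m)×255, (B'+m)×255) = (221.085, 138.0825, 110.415)
Round half up → RGB(221, 138, 110)


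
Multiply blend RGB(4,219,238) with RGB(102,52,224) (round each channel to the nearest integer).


Multiply: C = A×B/255, rounded to nearest integer
R: 4×102/255 = 408/255 ≈ 1.600 → 2
G: 219×52/255 = 11388/255 ≈ 44.659 → 45
B: 238×224/255 = 53312/255 ≈ 209.067 → 209
= RGB(2, 45, 209)


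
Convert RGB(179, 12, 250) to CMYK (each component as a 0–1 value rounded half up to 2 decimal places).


R'=179/255≈0.7020, G'=12/255≈0.0471, B'=250/255≈0.9804
K = 1 - max(R',G',B') = 1 - 250/255 = 5/255 = 0.01960… → 0.02
(1-R'-K)/(1-K) simplifies to (max-R)/max with max = 250:
C = (250-179)/250 = 71/250 = 0.284 → 0.28
M = (250-12)/250 = 238/250 = 0.952 → 0.95
Y = (250-250)/250 = 0/250 = 0 → 0.00
= CMYK(0.28, 0.95, 0.00, 0.02)


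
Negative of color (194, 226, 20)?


Invert: (255-R, 255-G, 255-B)
R: 255-194 = 61
G: 255-226 = 29
B: 255-20 = 235
= RGB(61, 29, 235)


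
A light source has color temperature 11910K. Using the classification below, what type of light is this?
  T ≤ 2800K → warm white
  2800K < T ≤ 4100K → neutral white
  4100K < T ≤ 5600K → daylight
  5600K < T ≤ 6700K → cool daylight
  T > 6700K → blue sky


Temperature: 11910K
11910K > 6700K → blue sky
Classification: blue sky


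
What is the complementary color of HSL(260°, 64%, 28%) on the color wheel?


Complement = opposite side of color wheel = hue + 180°
H' = (260 + 180) mod 360 = 80°
S and L unchanged.
= HSL(80°, 64%, 28%)


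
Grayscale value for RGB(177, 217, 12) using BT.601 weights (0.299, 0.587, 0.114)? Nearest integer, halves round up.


Gray = 0.299×R + 0.587×G + 0.114×B
Gray = 0.299×177 + 0.587×217 + 0.114×12
Gray = 52.923 + 127.379 + 1.368
Gray = 181.670 → round half up → 182
Gray = 182


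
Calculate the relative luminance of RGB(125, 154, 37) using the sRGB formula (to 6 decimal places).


Linearize each channel (sRGB transfer function): c = v/255; c_lin = c/12.92 if c ≤ 0.04045, else ((c+0.055)/1.055)^2.4
  R: 125/255 ≈ 0.490196 > 0.04045 → ((0.490196+0.055)/1.055)^2.4 ≈ 0.205079
  G: 154/255 ≈ 0.603922 > 0.04045 → ((0.603922+0.055)/1.055)^2.4 ≈ 0.323143
  B: 37/255 ≈ 0.145098 > 0.04045 → ((0.145098+0.055)/1.055)^2.4 ≈ 0.018500
R_lin = 0.205079, G_lin = 0.323143, B_lin = 0.018500
L = 0.2126×R + 0.7152×G + 0.0722×B
L = 0.2126×0.205079 + 0.7152×0.323143 + 0.0722×0.018500
L ≈ 0.276047


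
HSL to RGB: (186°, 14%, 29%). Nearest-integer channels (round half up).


H=186°, S=0.14, L=0.29
C = (1-|2L-1|)×S = (1-|-0.42|)×0.14 = 0.0812
H' = H/60 = 186/60 ≈ 3.1000; X = C×(1-|H' mod 2 - 1|) = 0.07308
m = L - C/2 = 0.29 - 0.0406 = 0.2494
Sector ⌊H'⌋ = 3 → (R',G',B') = (0.0, 0.07308, 0.0812)
RGB = ((R'+m)×255, (G'+m)×255, (B'+m)×255) = (63.597, 82.2324, 84.303)
Round half up → RGB(64, 82, 84)


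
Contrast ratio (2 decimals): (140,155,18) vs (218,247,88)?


Linearize each sRGB channel c=v/255: c/12.92 if c ≤ 0.04045 else ((c+0.055)/1.055)^2.4
L = 0.2126×R_lin + 0.7152×G_lin + 0.0722×B_lin
Color 1 (140,155,18):
  R=140: 140/255≈0.5490 > 0.04045 → ((0.5490+0.055)/1.055)^2.4 ≈ 0.26225
  G=155: 155/255≈0.6078 > 0.04045 → ((0.6078+0.055)/1.055)^2.4 ≈ 0.32778
  B=18: 18/255≈0.0706 > 0.04045 → ((0.0706+0.055)/1.055)^2.4 ≈ 0.00605
  L1 = 0.2126×0.26225 + 0.7152×0.32778 + 0.0722×0.00605 ≈ 0.29062
Color 2 (218,247,88):
  R=218: 218/255≈0.8549 > 0.04045 → ((0.8549+0.055)/1.055)^2.4 ≈ 0.70110
  G=247: 247/255≈0.9686 > 0.04045 → ((0.9686+0.055)/1.055)^2.4 ≈ 0.93011
  B=88: 88/255≈0.3451 > 0.04045 → ((0.3451+0.055)/1.055)^2.4 ≈ 0.09759
  L2 = 0.2126×0.70110 + 0.7152×0.93011 + 0.0722×0.09759 ≈ 0.82132
Lighter = 0.82132, Darker = 0.29062
Ratio = (L_lighter + 0.05) / (L_darker + 0.05)
Ratio = (0.82132 + 0.05) / (0.29062 + 0.05) = 0.87132 / 0.34062 ≈ 2.5580
Ratio ≈ 2.56:1


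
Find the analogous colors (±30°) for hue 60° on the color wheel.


Base hue: 60°
Left analog: (60 - 30) mod 360 = 30°
Right analog: (60 + 30) mod 360 = 90°
Analogous hues = 30° and 90°


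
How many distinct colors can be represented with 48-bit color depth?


Colors = 2^bits = 2^48
= 281,474,976,710,656 colors


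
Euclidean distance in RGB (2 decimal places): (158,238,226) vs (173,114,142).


d = √[(R₁-R₂)² + (G₁-G₂)² + (B₁-B₂)²]
d = √[(158-173)² + (238-114)² + (226-142)²]
d = √[225 + 15376 + 7056]
d = √22657
d ≈ 150.52


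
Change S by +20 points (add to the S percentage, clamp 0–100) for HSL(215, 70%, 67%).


Original S = 70%
Adjustment = +20 percentage points
New S = 70 + (20) = 90
Clamp to [0, 100] → 90
= HSL(215°, 90%, 67%)


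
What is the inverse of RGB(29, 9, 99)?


Invert: (255-R, 255-G, 255-B)
R: 255-29 = 226
G: 255-9 = 246
B: 255-99 = 156
= RGB(226, 246, 156)


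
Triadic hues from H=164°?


Triadic: equally spaced at 120° intervals
H1 = 164°
H2 = (164 + 120) mod 360 = 284°
H3 = (164 + 240) mod 360 = 44°
Triadic = 164°, 284°, 44°


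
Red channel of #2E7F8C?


Color: #2E7F8C
R = 2E = 46
G = 7F = 127
B = 8C = 140
Red = 46


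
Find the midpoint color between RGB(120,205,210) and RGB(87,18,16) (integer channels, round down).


Midpoint: each channel = ⌊(C₁+C₂)/2⌋
R: ⌊(120+87)/2⌋ = 103
G: ⌊(205+18)/2⌋ = 111
B: ⌊(210+16)/2⌋ = 113
= RGB(103, 111, 113)


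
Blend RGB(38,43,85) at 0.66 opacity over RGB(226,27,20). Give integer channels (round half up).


C = α×F + (1-α)×B, with 1-α = 0.34
R: 0.66×38 + 0.34×226 = 25.08 + 76.84 = 101.92 → 102
G: 0.66×43 + 0.34×27 = 28.38 + 9.18 = 37.56 → 38
B: 0.66×85 + 0.34×20 = 56.10 + 6.80 = 62.90 → 63
= RGB(102, 38, 63)


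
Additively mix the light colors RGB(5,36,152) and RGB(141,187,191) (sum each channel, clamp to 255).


Additive: each channel = min(255, C₁+C₂)
R: 5+141 = 146 → 146
G: 36+187 = 223 → 223
B: 152+191 = 343 → 255
= RGB(146, 223, 255)


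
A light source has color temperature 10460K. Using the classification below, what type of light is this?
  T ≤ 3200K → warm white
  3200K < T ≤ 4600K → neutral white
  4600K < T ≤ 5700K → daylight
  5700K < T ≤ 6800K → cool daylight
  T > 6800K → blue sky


Temperature: 10460K
10460K > 6800K → blue sky
Classification: blue sky


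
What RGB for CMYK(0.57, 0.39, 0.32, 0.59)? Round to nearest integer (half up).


R = 255 × (1-C) × (1-K) = 255 × 0.43 × 0.41 = 44.9565 → 45
G = 255 × (1-M) × (1-K) = 255 × 0.61 × 0.41 = 63.7755 → 64
B = 255 × (1-Y) × (1-K) = 255 × 0.68 × 0.41 = 71.094 → 71
= RGB(45, 64, 71)


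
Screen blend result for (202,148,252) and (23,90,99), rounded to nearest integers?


Screen: C = 255 - (255-A)×(255-B)/255, rounded to nearest integer
R: 255 - (255-202)×(255-23)/255 = 255 - 12296/255 ≈ 255 - 48.220 = 206.780 → 207
G: 255 - (255-148)×(255-90)/255 = 255 - 17655/255 ≈ 255 - 69.235 = 185.765 → 186
B: 255 - (255-252)×(255-99)/255 = 255 - 468/255 ≈ 255 - 1.835 = 253.165 → 253
= RGB(207, 186, 253)


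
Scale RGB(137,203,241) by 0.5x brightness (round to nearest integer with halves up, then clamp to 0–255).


Multiply each channel by 0.5, round half up, clamp to [0, 255]
R: 137×0.5 = 68.5 → round → 69
G: 203×0.5 = 101.5 → round → 102
B: 241×0.5 = 120.5 → round → 121
= RGB(69, 102, 121)


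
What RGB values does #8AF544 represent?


8A → 138 (R)
F5 → 245 (G)
44 → 68 (B)
= RGB(138, 245, 68)


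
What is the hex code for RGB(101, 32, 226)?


R = 101 → 65 (hex)
G = 32 → 20 (hex)
B = 226 → E2 (hex)
Hex = #6520E2


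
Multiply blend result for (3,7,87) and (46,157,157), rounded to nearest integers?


Multiply: C = A×B/255, rounded to nearest integer
R: 3×46/255 = 138/255 ≈ 0.541 → 1
G: 7×157/255 = 1099/255 ≈ 4.310 → 4
B: 87×157/255 = 13659/255 ≈ 53.565 → 54
= RGB(1, 4, 54)


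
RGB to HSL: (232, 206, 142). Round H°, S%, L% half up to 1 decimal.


Normalize: R'=232/255≈0.9098, G'=206/255≈0.8078, B'=142/255≈0.5569
Max=232/255, Min=142/255, Δ=Max-Min=90/255
L = (Max+Min)/2 = (232+142)/510 = 374/510 = 0.73333… → L = 73.3%
L > 0.5 → S = Δ/(2-Max-Min) = 90/(510-232-142) = 90/136 = 0.66176… → S = 66.2%
(the 1/255 factors cancel in S and H, so raw channel differences can be used)
Max is R' → H = 60 × (((G-B)/Δ) mod 6) = 60 × (((206-142)/90) mod 6)
  64/90 = 0.7111…
  H = 60 × 0.7111… = 42.666…° → H = 42.7°
= HSL(42.7°, 66.2%, 73.3%)


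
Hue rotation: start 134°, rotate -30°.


New hue = (H + rotation) mod 360
New hue = (134 -30) mod 360
= 104 mod 360
= 104°


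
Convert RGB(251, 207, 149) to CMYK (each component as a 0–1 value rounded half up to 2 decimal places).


R'=251/255≈0.9843, G'=207/255≈0.8118, B'=149/255≈0.5843
K = 1 - max(R',G',B') = 1 - 251/255 = 4/255 = 0.01568… → 0.02
(1-R'-K)/(1-K) simplifies to (max-R)/max with max = 251:
C = (251-251)/251 = 0/251 = 0 → 0.00
M = (251-207)/251 = 44/251 = 0.17529… → 0.18
Y = (251-149)/251 = 102/251 = 0.40637… → 0.41
= CMYK(0.00, 0.18, 0.41, 0.02)


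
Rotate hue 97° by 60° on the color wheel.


New hue = (H + rotation) mod 360
New hue = (97 + 60) mod 360
= 157 mod 360
= 157°


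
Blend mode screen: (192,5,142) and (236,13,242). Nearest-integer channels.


Screen: C = 255 - (255-A)×(255-B)/255, rounded to nearest integer
R: 255 - (255-192)×(255-236)/255 = 255 - 1197/255 ≈ 255 - 4.694 = 250.306 → 250
G: 255 - (255-5)×(255-13)/255 = 255 - 60500/255 ≈ 255 - 237.255 = 17.745 → 18
B: 255 - (255-142)×(255-242)/255 = 255 - 1469/255 ≈ 255 - 5.761 = 249.239 → 249
= RGB(250, 18, 249)


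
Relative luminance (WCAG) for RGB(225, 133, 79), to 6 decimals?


Linearize each channel (sRGB transfer function): c = v/255; c_lin = c/12.92 if c ≤ 0.04045, else ((c+0.055)/1.055)^2.4
  R: 225/255 ≈ 0.882353 > 0.04045 → ((0.882353+0.055)/1.055)^2.4 ≈ 0.752942
  G: 133/255 ≈ 0.521569 > 0.04045 → ((0.521569+0.055)/1.055)^2.4 ≈ 0.234551
  B: 79/255 ≈ 0.309804 > 0.04045 → ((0.309804+0.055)/1.055)^2.4 ≈ 0.078187
R_lin = 0.752942, G_lin = 0.234551, B_lin = 0.078187
L = 0.2126×R + 0.7152×G + 0.0722×B
L = 0.2126×0.752942 + 0.7152×0.234551 + 0.0722×0.078187
L ≈ 0.333471


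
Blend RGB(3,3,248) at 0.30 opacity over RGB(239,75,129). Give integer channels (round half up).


C = α×F + (1-α)×B, with 1-α = 0.70
R: 0.30×3 + 0.70×239 = 0.90 + 167.30 = 168.20 → 168
G: 0.30×3 + 0.70×75 = 0.90 + 52.50 = 53.40 → 53
B: 0.30×248 + 0.70×129 = 74.40 + 90.30 = 164.70 → 165
= RGB(168, 53, 165)


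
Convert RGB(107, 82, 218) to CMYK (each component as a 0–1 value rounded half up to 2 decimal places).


R'=107/255≈0.4196, G'=82/255≈0.3216, B'=218/255≈0.8549
K = 1 - max(R',G',B') = 1 - 218/255 = 37/255 = 0.14509… → 0.15
(1-R'-K)/(1-K) simplifies to (max-R)/max with max = 218:
C = (218-107)/218 = 111/218 = 0.50917… → 0.51
M = (218-82)/218 = 136/218 = 0.62385… → 0.62
Y = (218-218)/218 = 0/218 = 0 → 0.00
= CMYK(0.51, 0.62, 0.00, 0.15)


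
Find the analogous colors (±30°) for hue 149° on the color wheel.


Base hue: 149°
Left analog: (149 - 30) mod 360 = 119°
Right analog: (149 + 30) mod 360 = 179°
Analogous hues = 119° and 179°


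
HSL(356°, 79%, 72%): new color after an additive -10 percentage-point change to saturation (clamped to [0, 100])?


Original S = 79%
Adjustment = -10 percentage points
New S = 79 + (-10) = 69
Clamp to [0, 100] → 69
= HSL(356°, 69%, 72%)


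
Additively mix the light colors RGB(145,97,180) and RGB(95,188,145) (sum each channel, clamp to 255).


Additive: each channel = min(255, C₁+C₂)
R: 145+95 = 240 → 240
G: 97+188 = 285 → 255
B: 180+145 = 325 → 255
= RGB(240, 255, 255)


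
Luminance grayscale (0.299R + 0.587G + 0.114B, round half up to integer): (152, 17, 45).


Gray = 0.299×R + 0.587×G + 0.114×B
Gray = 0.299×152 + 0.587×17 + 0.114×45
Gray = 45.448 + 9.979 + 5.130
Gray = 60.557 → round half up → 61
Gray = 61


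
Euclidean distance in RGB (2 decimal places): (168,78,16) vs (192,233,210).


d = √[(R₁-R₂)² + (G₁-G₂)² + (B₁-B₂)²]
d = √[(168-192)² + (78-233)² + (16-210)²]
d = √[576 + 24025 + 37636]
d = √62237
d ≈ 249.47


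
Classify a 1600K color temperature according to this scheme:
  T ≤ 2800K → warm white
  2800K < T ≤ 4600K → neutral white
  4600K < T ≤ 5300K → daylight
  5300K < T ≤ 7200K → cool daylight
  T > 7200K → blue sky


Temperature: 1600K
1600K ≤ 2800K → warm white
Classification: warm white


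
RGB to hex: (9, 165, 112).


R = 9 → 09 (hex)
G = 165 → A5 (hex)
B = 112 → 70 (hex)
Hex = #09A570


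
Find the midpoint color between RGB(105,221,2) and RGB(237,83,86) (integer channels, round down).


Midpoint: each channel = ⌊(C₁+C₂)/2⌋
R: ⌊(105+237)/2⌋ = 171
G: ⌊(221+83)/2⌋ = 152
B: ⌊(2+86)/2⌋ = 44
= RGB(171, 152, 44)


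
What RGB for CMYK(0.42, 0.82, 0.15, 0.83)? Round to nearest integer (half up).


R = 255 × (1-C) × (1-K) = 255 × 0.58 × 0.17 = 25.143 → 25
G = 255 × (1-M) × (1-K) = 255 × 0.18 × 0.17 = 7.803 → 8
B = 255 × (1-Y) × (1-K) = 255 × 0.85 × 0.17 = 36.8475 → 37
= RGB(25, 8, 37)


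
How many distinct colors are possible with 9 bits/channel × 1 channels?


Total bits = 9 bits/channel × 1 channels = 9 bits
Distinct colors = 2^9
= 512 colors


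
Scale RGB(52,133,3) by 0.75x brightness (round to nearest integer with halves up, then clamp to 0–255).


Multiply each channel by 0.75, round half up, clamp to [0, 255]
R: 52×0.75 = 39
G: 133×0.75 = 99.75 → round → 100
B: 3×0.75 = 2.25 → round → 2
= RGB(39, 100, 2)


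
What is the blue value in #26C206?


Color: #26C206
R = 26 = 38
G = C2 = 194
B = 06 = 6
Blue = 6


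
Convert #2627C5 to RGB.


26 → 38 (R)
27 → 39 (G)
C5 → 197 (B)
= RGB(38, 39, 197)


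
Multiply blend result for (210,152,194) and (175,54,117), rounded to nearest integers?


Multiply: C = A×B/255, rounded to nearest integer
R: 210×175/255 = 36750/255 ≈ 144.118 → 144
G: 152×54/255 = 8208/255 ≈ 32.188 → 32
B: 194×117/255 = 22698/255 ≈ 89.012 → 89
= RGB(144, 32, 89)


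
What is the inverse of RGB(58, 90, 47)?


Invert: (255-R, 255-G, 255-B)
R: 255-58 = 197
G: 255-90 = 165
B: 255-47 = 208
= RGB(197, 165, 208)


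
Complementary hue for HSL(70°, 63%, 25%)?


Complement = opposite side of color wheel = hue + 180°
H' = (70 + 180) mod 360 = 250°
S and L unchanged.
= HSL(250°, 63%, 25%)


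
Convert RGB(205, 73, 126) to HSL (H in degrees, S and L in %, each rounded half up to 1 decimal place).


Normalize: R'=205/255≈0.8039, G'=73/255≈0.2863, B'=126/255≈0.4941
Max=205/255, Min=73/255, Δ=Max-Min=132/255
L = (Max+Min)/2 = (205+73)/510 = 278/510 = 0.54509… → L = 54.5%
L > 0.5 → S = Δ/(2-Max-Min) = 132/(510-205-73) = 132/232 = 0.56896… → S = 56.9%
(the 1/255 factors cancel in S and H, so raw channel differences can be used)
Max is R' → H = 60 × (((G-B)/Δ) mod 6) = 60 × (((73-126)/132) mod 6)
  (-53)/132 = -0.4015…; negative, so add 6 → 5.5984…
  H = 60 × 5.5984… = 335.909…° → H = 335.9°
= HSL(335.9°, 56.9%, 54.5%)


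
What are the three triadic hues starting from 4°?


Triadic: equally spaced at 120° intervals
H1 = 4°
H2 = (4 + 120) mod 360 = 124°
H3 = (4 + 240) mod 360 = 244°
Triadic = 4°, 124°, 244°


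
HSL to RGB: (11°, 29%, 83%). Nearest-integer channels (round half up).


H=11°, S=0.29, L=0.83
C = (1-|2L-1|)×S = (1-|0.66|)×0.29 = 0.0986
H' = H/60 = 11/60 ≈ 0.1833; X = C×(1-|H' mod 2 - 1|) ≈ 0.0181
m = L - C/2 = 0.83 - 0.0493 = 0.7807
Sector ⌊H'⌋ = 0 → (R',G',B') = (0.0986, ≈0.0181, 0.0)
RGB = ((R'+m)×255, (G'+m)×255, (B'+m)×255) = (224.2215, 203.68805, 199.0785)
Round half up → RGB(224, 204, 199)


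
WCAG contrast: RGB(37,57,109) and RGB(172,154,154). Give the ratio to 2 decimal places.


Linearize each sRGB channel c=v/255: c/12.92 if c ≤ 0.04045 else ((c+0.055)/1.055)^2.4
L = 0.2126×R_lin + 0.7152×G_lin + 0.0722×B_lin
Color 1 (37,57,109):
  R=37: 37/255≈0.1451 > 0.04045 → ((0.1451+0.055)/1.055)^2.4 ≈ 0.01850
  G=57: 57/255≈0.2235 > 0.04045 → ((0.2235+0.055)/1.055)^2.4 ≈ 0.04092
  B=109: 109/255≈0.4275 > 0.04045 → ((0.4275+0.055)/1.055)^2.4 ≈ 0.15293
  L1 = 0.2126×0.01850 + 0.7152×0.04092 + 0.0722×0.15293 ≈ 0.04424
Color 2 (172,154,154):
  R=172: 172/255≈0.6745 > 0.04045 → ((0.6745+0.055)/1.055)^2.4 ≈ 0.41254
  G=154: 154/255≈0.6039 > 0.04045 → ((0.6039+0.055)/1.055)^2.4 ≈ 0.32314
  B=154: 154/255≈0.6039 > 0.04045 → ((0.6039+0.055)/1.055)^2.4 ≈ 0.32314
  L2 = 0.2126×0.41254 + 0.7152×0.32314 + 0.0722×0.32314 ≈ 0.34215
Lighter = 0.34215, Darker = 0.04424
Ratio = (L_lighter + 0.05) / (L_darker + 0.05)
Ratio = (0.34215 + 0.05) / (0.04424 + 0.05) = 0.39215 / 0.09424 ≈ 4.1613
Ratio ≈ 4.16:1


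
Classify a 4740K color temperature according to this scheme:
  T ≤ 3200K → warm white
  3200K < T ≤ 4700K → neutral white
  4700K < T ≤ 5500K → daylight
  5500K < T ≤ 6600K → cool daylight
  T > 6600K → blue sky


Temperature: 4740K
4700K < 4740K ≤ 5500K → daylight
Classification: daylight


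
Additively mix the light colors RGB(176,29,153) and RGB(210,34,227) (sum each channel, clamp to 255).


Additive: each channel = min(255, C₁+C₂)
R: 176+210 = 386 → 255
G: 29+34 = 63 → 63
B: 153+227 = 380 → 255
= RGB(255, 63, 255)


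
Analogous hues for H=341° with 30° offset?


Base hue: 341°
Left analog: (341 - 30) mod 360 = 311°
Right analog: (341 + 30) mod 360 = 11°
Analogous hues = 311° and 11°


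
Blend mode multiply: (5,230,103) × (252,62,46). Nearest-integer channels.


Multiply: C = A×B/255, rounded to nearest integer
R: 5×252/255 = 1260/255 ≈ 4.941 → 5
G: 230×62/255 = 14260/255 ≈ 55.922 → 56
B: 103×46/255 = 4738/255 ≈ 18.580 → 19
= RGB(5, 56, 19)


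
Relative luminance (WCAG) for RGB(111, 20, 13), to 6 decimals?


Linearize each channel (sRGB transfer function): c = v/255; c_lin = c/12.92 if c ≤ 0.04045, else ((c+0.055)/1.055)^2.4
  R: 111/255 ≈ 0.435294 > 0.04045 → ((0.435294+0.055)/1.055)^2.4 ≈ 0.158961
  G: 20/255 ≈ 0.078431 > 0.04045 → ((0.078431+0.055)/1.055)^2.4 ≈ 0.006995
  B: 13/255 ≈ 0.050980 > 0.04045 → ((0.050980+0.055)/1.055)^2.4 ≈ 0.004025
R_lin = 0.158961, G_lin = 0.006995, B_lin = 0.004025
L = 0.2126×R + 0.7152×G + 0.0722×B
L = 0.2126×0.158961 + 0.7152×0.006995 + 0.0722×0.004025
L ≈ 0.039089


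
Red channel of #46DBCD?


Color: #46DBCD
R = 46 = 70
G = DB = 219
B = CD = 205
Red = 70


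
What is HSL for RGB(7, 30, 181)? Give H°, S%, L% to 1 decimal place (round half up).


Normalize: R'=7/255≈0.0275, G'=30/255≈0.1176, B'=181/255≈0.7098
Max=181/255, Min=7/255, Δ=Max-Min=174/255
L = (Max+Min)/2 = (181+7)/510 = 188/510 = 0.36862… → L = 36.9%
L ≤ 0.5 → S = Δ/(Max+Min) = 174/(181+7) = 174/188 = 0.92553… → S = 92.6%
(the 1/255 factors cancel in S and H, so raw channel differences can be used)
Max is B' → H = 60 × ((R-G)/Δ + 4) = 60 × ((7-30)/174 + 4)
  -23/174 + 4 = -0.1321… + 4 = 3.8678…
  H = 60 × 3.8678… = 232.068…° → H = 232.1°
= HSL(232.1°, 92.6%, 36.9%)


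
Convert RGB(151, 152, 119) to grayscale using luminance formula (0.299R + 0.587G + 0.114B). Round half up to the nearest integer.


Gray = 0.299×R + 0.587×G + 0.114×B
Gray = 0.299×151 + 0.587×152 + 0.114×119
Gray = 45.149 + 89.224 + 13.566
Gray = 147.939 → round half up → 148
Gray = 148


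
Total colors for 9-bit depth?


Colors = 2^bits = 2^9
= 512 colors


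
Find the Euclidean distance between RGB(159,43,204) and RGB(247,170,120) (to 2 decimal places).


d = √[(R₁-R₂)² + (G₁-G₂)² + (B₁-B₂)²]
d = √[(159-247)² + (43-170)² + (204-120)²]
d = √[7744 + 16129 + 7056]
d = √30929
d ≈ 175.87


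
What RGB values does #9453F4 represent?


94 → 148 (R)
53 → 83 (G)
F4 → 244 (B)
= RGB(148, 83, 244)


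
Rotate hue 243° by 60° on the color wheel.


New hue = (H + rotation) mod 360
New hue = (243 + 60) mod 360
= 303 mod 360
= 303°


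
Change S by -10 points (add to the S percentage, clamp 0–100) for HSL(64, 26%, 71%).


Original S = 26%
Adjustment = -10 percentage points
New S = 26 + (-10) = 16
Clamp to [0, 100] → 16
= HSL(64°, 16%, 71%)


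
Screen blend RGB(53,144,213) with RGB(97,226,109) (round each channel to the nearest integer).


Screen: C = 255 - (255-A)×(255-B)/255, rounded to nearest integer
R: 255 - (255-53)×(255-97)/255 = 255 - 31916/255 ≈ 255 - 125.161 = 129.839 → 130
G: 255 - (255-144)×(255-226)/255 = 255 - 3219/255 ≈ 255 - 12.624 = 242.376 → 242
B: 255 - (255-213)×(255-109)/255 = 255 - 6132/255 ≈ 255 - 24.047 = 230.953 → 231
= RGB(130, 242, 231)


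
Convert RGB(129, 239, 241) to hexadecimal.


R = 129 → 81 (hex)
G = 239 → EF (hex)
B = 241 → F1 (hex)
Hex = #81EFF1


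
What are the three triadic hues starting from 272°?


Triadic: equally spaced at 120° intervals
H1 = 272°
H2 = (272 + 120) mod 360 = 32°
H3 = (272 + 240) mod 360 = 152°
Triadic = 272°, 32°, 152°


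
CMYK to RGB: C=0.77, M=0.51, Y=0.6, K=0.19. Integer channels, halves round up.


R = 255 × (1-C) × (1-K) = 255 × 0.23 × 0.81 = 47.5065 → 48
G = 255 × (1-M) × (1-K) = 255 × 0.49 × 0.81 = 101.2095 → 101
B = 255 × (1-Y) × (1-K) = 255 × 0.40 × 0.81 = 82.62 → 83
= RGB(48, 101, 83)


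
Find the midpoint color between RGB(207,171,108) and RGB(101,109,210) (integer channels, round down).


Midpoint: each channel = ⌊(C₁+C₂)/2⌋
R: ⌊(207+101)/2⌋ = 154
G: ⌊(171+109)/2⌋ = 140
B: ⌊(108+210)/2⌋ = 159
= RGB(154, 140, 159)


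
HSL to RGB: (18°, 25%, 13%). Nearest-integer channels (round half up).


H=18°, S=0.25, L=0.13
C = (1-|2L-1|)×S = (1-|-0.74|)×0.25 = 0.065
H' = H/60 = 18/60 ≈ 0.3000; X = C×(1-|H' mod 2 - 1|) = 0.0195
m = L - C/2 = 0.13 - 0.0325 = 0.0975
Sector ⌊H'⌋ = 0 → (R',G',B') = (0.065, 0.0195, 0.0)
RGB = ((R'+m)×255, (G'+m)×255, (B'+m)×255) = (41.4375, 29.835, 24.8625)
Round half up → RGB(41, 30, 25)


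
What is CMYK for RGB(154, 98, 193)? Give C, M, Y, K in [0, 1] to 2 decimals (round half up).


R'=154/255≈0.6039, G'=98/255≈0.3843, B'=193/255≈0.7569
K = 1 - max(R',G',B') = 1 - 193/255 = 62/255 = 0.24313… → 0.24
(1-R'-K)/(1-K) simplifies to (max-R)/max with max = 193:
C = (193-154)/193 = 39/193 = 0.20207… → 0.20
M = (193-98)/193 = 95/193 = 0.49222… → 0.49
Y = (193-193)/193 = 0/193 = 0 → 0.00
= CMYK(0.20, 0.49, 0.00, 0.24)


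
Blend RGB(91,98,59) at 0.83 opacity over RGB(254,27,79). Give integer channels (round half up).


C = α×F + (1-α)×B, with 1-α = 0.17
R: 0.83×91 + 0.17×254 = 75.53 + 43.18 = 118.71 → 119
G: 0.83×98 + 0.17×27 = 81.34 + 4.59 = 85.93 → 86
B: 0.83×59 + 0.17×79 = 48.97 + 13.43 = 62.40 → 62
= RGB(119, 86, 62)


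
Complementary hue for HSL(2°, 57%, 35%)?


Complement = opposite side of color wheel = hue + 180°
H' = (2 + 180) mod 360 = 182°
S and L unchanged.
= HSL(182°, 57%, 35%)


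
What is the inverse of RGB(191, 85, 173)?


Invert: (255-R, 255-G, 255-B)
R: 255-191 = 64
G: 255-85 = 170
B: 255-173 = 82
= RGB(64, 170, 82)


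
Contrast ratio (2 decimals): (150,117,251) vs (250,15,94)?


Linearize each sRGB channel c=v/255: c/12.92 if c ≤ 0.04045 else ((c+0.055)/1.055)^2.4
L = 0.2126×R_lin + 0.7152×G_lin + 0.0722×B_lin
Color 1 (150,117,251):
  R=150: 150/255≈0.5882 > 0.04045 → ((0.5882+0.055)/1.055)^2.4 ≈ 0.30499
  G=117: 117/255≈0.4588 > 0.04045 → ((0.4588+0.055)/1.055)^2.4 ≈ 0.17789
  B=251: 251/255≈0.9843 > 0.04045 → ((0.9843+0.055)/1.055)^2.4 ≈ 0.96469
  L1 = 0.2126×0.30499 + 0.7152×0.17789 + 0.0722×0.96469 ≈ 0.26172
Color 2 (250,15,94):
  R=250: 250/255≈0.9804 > 0.04045 → ((0.9804+0.055)/1.055)^2.4 ≈ 0.95597
  G=15: 15/255≈0.0588 > 0.04045 → ((0.0588+0.055)/1.055)^2.4 ≈ 0.00478
  B=94: 94/255≈0.3686 > 0.04045 → ((0.3686+0.055)/1.055)^2.4 ≈ 0.11193
  L2 = 0.2126×0.95597 + 0.7152×0.00478 + 0.0722×0.11193 ≈ 0.21474
Lighter = 0.26172, Darker = 0.21474
Ratio = (L_lighter + 0.05) / (L_darker + 0.05)
Ratio = (0.26172 + 0.05) / (0.21474 + 0.05) = 0.31172 / 0.26474 ≈ 1.1775
Ratio ≈ 1.18:1


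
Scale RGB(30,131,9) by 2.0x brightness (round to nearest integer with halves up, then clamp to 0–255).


Multiply each channel by 2.0, round half up, clamp to [0, 255]
R: 30×2.0 = 60
G: 131×2.0 = 262 → clamp → 255
B: 9×2.0 = 18
= RGB(60, 255, 18)


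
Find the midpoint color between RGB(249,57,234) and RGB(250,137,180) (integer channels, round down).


Midpoint: each channel = ⌊(C₁+C₂)/2⌋
R: ⌊(249+250)/2⌋ = 249
G: ⌊(57+137)/2⌋ = 97
B: ⌊(234+180)/2⌋ = 207
= RGB(249, 97, 207)


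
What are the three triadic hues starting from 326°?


Triadic: equally spaced at 120° intervals
H1 = 326°
H2 = (326 + 120) mod 360 = 86°
H3 = (326 + 240) mod 360 = 206°
Triadic = 326°, 86°, 206°


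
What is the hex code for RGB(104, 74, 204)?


R = 104 → 68 (hex)
G = 74 → 4A (hex)
B = 204 → CC (hex)
Hex = #684ACC


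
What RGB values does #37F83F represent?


37 → 55 (R)
F8 → 248 (G)
3F → 63 (B)
= RGB(55, 248, 63)


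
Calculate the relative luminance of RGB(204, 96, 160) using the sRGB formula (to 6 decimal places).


Linearize each channel (sRGB transfer function): c = v/255; c_lin = c/12.92 if c ≤ 0.04045, else ((c+0.055)/1.055)^2.4
  R: 204/255 ≈ 0.800000 > 0.04045 → ((0.800000+0.055)/1.055)^2.4 ≈ 0.603827
  G: 96/255 ≈ 0.376471 > 0.04045 → ((0.376471+0.055)/1.055)^2.4 ≈ 0.116971
  B: 160/255 ≈ 0.627451 > 0.04045 → ((0.627451+0.055)/1.055)^2.4 ≈ 0.351533
R_lin = 0.603827, G_lin = 0.116971, B_lin = 0.351533
L = 0.2126×R + 0.7152×G + 0.0722×B
L = 0.2126×0.603827 + 0.7152×0.116971 + 0.0722×0.351533
L ≈ 0.237412


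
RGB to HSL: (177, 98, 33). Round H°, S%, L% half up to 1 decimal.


Normalize: R'=177/255≈0.6941, G'=98/255≈0.3843, B'=33/255≈0.1294
Max=177/255, Min=33/255, Δ=Max-Min=144/255
L = (Max+Min)/2 = (177+33)/510 = 210/510 = 0.41176… → L = 41.2%
L ≤ 0.5 → S = Δ/(Max+Min) = 144/(177+33) = 144/210 = 0.68571… → S = 68.6%
(the 1/255 factors cancel in S and H, so raw channel differences can be used)
Max is R' → H = 60 × (((G-B)/Δ) mod 6) = 60 × (((98-33)/144) mod 6)
  65/144 = 0.4513…
  H = 60 × 0.4513… = 27.083…° → H = 27.1°
= HSL(27.1°, 68.6%, 41.2%)


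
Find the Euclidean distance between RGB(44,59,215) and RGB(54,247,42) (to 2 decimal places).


d = √[(R₁-R₂)² + (G₁-G₂)² + (B₁-B₂)²]
d = √[(44-54)² + (59-247)² + (215-42)²]
d = √[100 + 35344 + 29929]
d = √65373
d ≈ 255.68


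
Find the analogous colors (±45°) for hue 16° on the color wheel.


Base hue: 16°
Left analog: (16 - 45) mod 360 = 331°
Right analog: (16 + 45) mod 360 = 61°
Analogous hues = 331° and 61°


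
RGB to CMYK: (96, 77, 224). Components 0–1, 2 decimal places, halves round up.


R'=96/255≈0.3765, G'=77/255≈0.3020, B'=224/255≈0.8784
K = 1 - max(R',G',B') = 1 - 224/255 = 31/255 = 0.12156… → 0.12
(1-R'-K)/(1-K) simplifies to (max-R)/max with max = 224:
C = (224-96)/224 = 128/224 = 0.57142… → 0.57
M = (224-77)/224 = 147/224 = 0.65625 → 0.66
Y = (224-224)/224 = 0/224 = 0 → 0.00
= CMYK(0.57, 0.66, 0.00, 0.12)


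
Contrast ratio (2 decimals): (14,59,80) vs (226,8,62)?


Linearize each sRGB channel c=v/255: c/12.92 if c ≤ 0.04045 else ((c+0.055)/1.055)^2.4
L = 0.2126×R_lin + 0.7152×G_lin + 0.0722×B_lin
Color 1 (14,59,80):
  R=14: 14/255≈0.0549 > 0.04045 → ((0.0549+0.055)/1.055)^2.4 ≈ 0.00439
  G=59: 59/255≈0.2314 > 0.04045 → ((0.2314+0.055)/1.055)^2.4 ≈ 0.04374
  B=80: 80/255≈0.3137 > 0.04045 → ((0.3137+0.055)/1.055)^2.4 ≈ 0.08022
  L1 = 0.2126×0.00439 + 0.7152×0.04374 + 0.0722×0.08022 ≈ 0.03800
Color 2 (226,8,62):
  R=226: 226/255≈0.8863 > 0.04045 → ((0.8863+0.055)/1.055)^2.4 ≈ 0.76052
  G=8: 8/255≈0.0314 ≤ 0.04045 → 0.0314/12.92 ≈ 0.00243
  B=62: 62/255≈0.2431 > 0.04045 → ((0.2431+0.055)/1.055)^2.4 ≈ 0.04817
  L2 = 0.2126×0.76052 + 0.7152×0.00243 + 0.0722×0.04817 ≈ 0.16690
Lighter = 0.16690, Darker = 0.03800
Ratio = (L_lighter + 0.05) / (L_darker + 0.05)
Ratio = (0.16690 + 0.05) / (0.03800 + 0.05) = 0.21690 / 0.08800 ≈ 2.4647
Ratio ≈ 2.46:1


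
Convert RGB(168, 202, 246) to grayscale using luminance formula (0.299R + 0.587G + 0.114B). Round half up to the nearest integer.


Gray = 0.299×R + 0.587×G + 0.114×B
Gray = 0.299×168 + 0.587×202 + 0.114×246
Gray = 50.232 + 118.574 + 28.044
Gray = 196.850 → round half up → 197
Gray = 197


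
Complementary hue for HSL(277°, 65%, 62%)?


Complement = opposite side of color wheel = hue + 180°
H' = (277 + 180) mod 360 = 97°
S and L unchanged.
= HSL(97°, 65%, 62%)


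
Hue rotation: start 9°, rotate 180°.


New hue = (H + rotation) mod 360
New hue = (9 + 180) mod 360
= 189 mod 360
= 189°


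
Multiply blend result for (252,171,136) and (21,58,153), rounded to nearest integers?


Multiply: C = A×B/255, rounded to nearest integer
R: 252×21/255 = 5292/255 ≈ 20.753 → 21
G: 171×58/255 = 9918/255 ≈ 38.894 → 39
B: 136×153/255 = 20808/255 ≈ 81.600 → 82
= RGB(21, 39, 82)


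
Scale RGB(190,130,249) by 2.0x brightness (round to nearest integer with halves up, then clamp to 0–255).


Multiply each channel by 2.0, round half up, clamp to [0, 255]
R: 190×2.0 = 380 → clamp → 255
G: 130×2.0 = 260 → clamp → 255
B: 249×2.0 = 498 → clamp → 255
= RGB(255, 255, 255)


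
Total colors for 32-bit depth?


Colors = 2^bits = 2^32
= 4,294,967,296 colors


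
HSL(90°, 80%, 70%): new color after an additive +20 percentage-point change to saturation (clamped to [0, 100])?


Original S = 80%
Adjustment = +20 percentage points
New S = 80 + (20) = 100
Clamp to [0, 100] → 100
= HSL(90°, 100%, 70%)


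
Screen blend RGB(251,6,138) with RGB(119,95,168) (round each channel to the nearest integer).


Screen: C = 255 - (255-A)×(255-B)/255, rounded to nearest integer
R: 255 - (255-251)×(255-119)/255 = 255 - 544/255 ≈ 255 - 2.133 = 252.867 → 253
G: 255 - (255-6)×(255-95)/255 = 255 - 39840/255 ≈ 255 - 156.235 = 98.765 → 99
B: 255 - (255-138)×(255-168)/255 = 255 - 10179/255 ≈ 255 - 39.918 = 215.082 → 215
= RGB(253, 99, 215)


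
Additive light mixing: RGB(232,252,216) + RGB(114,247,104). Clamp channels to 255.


Additive: each channel = min(255, C₁+C₂)
R: 232+114 = 346 → 255
G: 252+247 = 499 → 255
B: 216+104 = 320 → 255
= RGB(255, 255, 255)


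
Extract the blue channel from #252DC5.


Color: #252DC5
R = 25 = 37
G = 2D = 45
B = C5 = 197
Blue = 197


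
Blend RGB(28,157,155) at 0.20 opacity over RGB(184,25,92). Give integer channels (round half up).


C = α×F + (1-α)×B, with 1-α = 0.80
R: 0.20×28 + 0.80×184 = 5.60 + 147.20 = 152.80 → 153
G: 0.20×157 + 0.80×25 = 31.40 + 20.00 = 51.40 → 51
B: 0.20×155 + 0.80×92 = 31.00 + 73.60 = 104.60 → 105
= RGB(153, 51, 105)


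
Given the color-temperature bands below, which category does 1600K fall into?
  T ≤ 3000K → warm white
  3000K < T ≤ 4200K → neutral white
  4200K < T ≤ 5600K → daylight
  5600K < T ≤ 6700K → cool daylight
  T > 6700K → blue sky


Temperature: 1600K
1600K ≤ 3000K → warm white
Classification: warm white


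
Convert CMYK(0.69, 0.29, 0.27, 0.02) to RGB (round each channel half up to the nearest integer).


R = 255 × (1-C) × (1-K) = 255 × 0.31 × 0.98 = 77.469 → 77
G = 255 × (1-M) × (1-K) = 255 × 0.71 × 0.98 = 177.429 → 177
B = 255 × (1-Y) × (1-K) = 255 × 0.73 × 0.98 = 182.427 → 182
= RGB(77, 177, 182)


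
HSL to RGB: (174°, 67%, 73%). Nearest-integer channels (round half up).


H=174°, S=0.67, L=0.73
C = (1-|2L-1|)×S = (1-|0.46|)×0.67 = 0.3618
H' = H/60 = 174/60 ≈ 2.9000; X = C×(1-|H' mod 2 - 1|) = 0.32562
m = L - C/2 = 0.73 - 0.1809 = 0.5491
Sector ⌊H'⌋ = 2 → (R',G',B') = (0.0, 0.3618, 0.32562)
RGB = ((R'+m)×255, (G'+m)×255, (B'+m)×255) = (140.0205, 232.2795, 223.0536)
Round half up → RGB(140, 232, 223)


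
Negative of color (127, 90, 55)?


Invert: (255-R, 255-G, 255-B)
R: 255-127 = 128
G: 255-90 = 165
B: 255-55 = 200
= RGB(128, 165, 200)


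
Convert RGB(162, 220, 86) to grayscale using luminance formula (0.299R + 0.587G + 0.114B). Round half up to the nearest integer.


Gray = 0.299×R + 0.587×G + 0.114×B
Gray = 0.299×162 + 0.587×220 + 0.114×86
Gray = 48.438 + 129.140 + 9.804
Gray = 187.382 → round half up → 187
Gray = 187


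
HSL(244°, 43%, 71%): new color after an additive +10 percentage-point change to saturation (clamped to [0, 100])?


Original S = 43%
Adjustment = +10 percentage points
New S = 43 + (10) = 53
Clamp to [0, 100] → 53
= HSL(244°, 53%, 71%)


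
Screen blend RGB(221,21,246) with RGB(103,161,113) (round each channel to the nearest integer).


Screen: C = 255 - (255-A)×(255-B)/255, rounded to nearest integer
R: 255 - (255-221)×(255-103)/255 = 255 - 5168/255 ≈ 255 - 20.267 = 234.733 → 235
G: 255 - (255-21)×(255-161)/255 = 255 - 21996/255 ≈ 255 - 86.259 = 168.741 → 169
B: 255 - (255-246)×(255-113)/255 = 255 - 1278/255 ≈ 255 - 5.012 = 249.988 → 250
= RGB(235, 169, 250)


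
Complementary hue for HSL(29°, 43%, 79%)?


Complement = opposite side of color wheel = hue + 180°
H' = (29 + 180) mod 360 = 209°
S and L unchanged.
= HSL(209°, 43%, 79%)


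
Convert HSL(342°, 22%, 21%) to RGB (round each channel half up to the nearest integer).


H=342°, S=0.22, L=0.21
C = (1-|2L-1|)×S = (1-|-0.58|)×0.22 = 0.0924
H' = H/60 = 342/60 ≈ 5.7000; X = C×(1-|H' mod 2 - 1|) = 0.02772
m = L - C/2 = 0.21 - 0.0462 = 0.1638
Sector ⌊H'⌋ = 5 → (R',G',B') = (0.0924, 0.0, 0.02772)
RGB = ((R'+m)×255, (G'+m)×255, (B'+m)×255) = (65.331, 41.769, 48.8376)
Round half up → RGB(65, 42, 49)


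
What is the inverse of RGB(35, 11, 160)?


Invert: (255-R, 255-G, 255-B)
R: 255-35 = 220
G: 255-11 = 244
B: 255-160 = 95
= RGB(220, 244, 95)


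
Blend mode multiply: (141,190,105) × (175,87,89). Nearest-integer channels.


Multiply: C = A×B/255, rounded to nearest integer
R: 141×175/255 = 24675/255 ≈ 96.765 → 97
G: 190×87/255 = 16530/255 ≈ 64.824 → 65
B: 105×89/255 = 9345/255 ≈ 36.647 → 37
= RGB(97, 65, 37)
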